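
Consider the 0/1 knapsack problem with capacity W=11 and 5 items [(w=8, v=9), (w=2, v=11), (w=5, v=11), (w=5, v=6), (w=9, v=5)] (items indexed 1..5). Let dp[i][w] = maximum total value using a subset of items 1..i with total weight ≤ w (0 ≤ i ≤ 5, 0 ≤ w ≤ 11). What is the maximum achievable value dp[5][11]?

i\w   0   1   2   3   4   5   6   7   8   9  10  11
  0   0   0   0   0   0   0   0   0   0   0   0   0
  1   0   0   0   0   0   0   0   0   9   9   9   9
  2   0   0  11  11  11  11  11  11  11  11  20  20
  3   0   0  11  11  11  11  11  22  22  22  22  22
  4   0   0  11  11  11  11  11  22  22  22  22  22
  5   0   0  11  11  11  11  11  22  22  22  22  22

22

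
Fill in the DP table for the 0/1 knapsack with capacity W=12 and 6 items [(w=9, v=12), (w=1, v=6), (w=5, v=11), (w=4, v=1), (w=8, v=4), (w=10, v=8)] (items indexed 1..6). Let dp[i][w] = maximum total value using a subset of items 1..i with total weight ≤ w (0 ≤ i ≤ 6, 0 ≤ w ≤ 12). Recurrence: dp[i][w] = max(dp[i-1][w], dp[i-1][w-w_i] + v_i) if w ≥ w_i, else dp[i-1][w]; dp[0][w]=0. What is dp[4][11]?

18

i\w   0   1   2   3   4   5   6   7   8   9  10  11  12
  0   0   0   0   0   0   0   0   0   0   0   0   0   0
  1   0   0   0   0   0   0   0   0   0  12  12  12  12
  2   0   6   6   6   6   6   6   6   6  12  18  18  18
  3   0   6   6   6   6  11  17  17  17  17  18  18  18
  4   0   6   6   6   6  11  17  17  17  17  18  18  18
  5   0   6   6   6   6  11  17  17  17  17  18  18  18
  6   0   6   6   6   6  11  17  17  17  17  18  18  18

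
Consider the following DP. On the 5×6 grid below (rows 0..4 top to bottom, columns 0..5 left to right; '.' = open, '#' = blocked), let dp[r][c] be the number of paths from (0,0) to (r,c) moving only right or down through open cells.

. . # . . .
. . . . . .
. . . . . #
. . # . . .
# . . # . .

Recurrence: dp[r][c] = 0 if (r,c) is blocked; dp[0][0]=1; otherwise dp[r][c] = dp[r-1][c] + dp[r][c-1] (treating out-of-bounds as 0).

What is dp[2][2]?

r\c   0   1   2   3   4   5
  0   1   1   0   0   0   0
  1   1   2   2   2   2   2
  2   1   3   5   7   9   0
  3   1   4   0   7  16  16
  4   0   4   4   0  16  32

5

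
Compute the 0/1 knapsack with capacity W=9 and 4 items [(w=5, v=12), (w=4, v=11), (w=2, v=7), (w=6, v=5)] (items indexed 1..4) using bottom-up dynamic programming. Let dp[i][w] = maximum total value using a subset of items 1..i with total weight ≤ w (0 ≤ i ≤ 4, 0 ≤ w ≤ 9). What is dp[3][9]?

23

i\w   0   1   2   3   4   5   6   7   8   9
  0   0   0   0   0   0   0   0   0   0   0
  1   0   0   0   0   0  12  12  12  12  12
  2   0   0   0   0  11  12  12  12  12  23
  3   0   0   7   7  11  12  18  19  19  23
  4   0   0   7   7  11  12  18  19  19  23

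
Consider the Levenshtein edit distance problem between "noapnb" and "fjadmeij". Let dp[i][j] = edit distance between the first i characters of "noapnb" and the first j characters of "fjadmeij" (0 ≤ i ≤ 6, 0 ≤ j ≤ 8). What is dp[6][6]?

   ''  f  j  a  d  m  e  i  j
''  0  1  2  3  4  5  6  7  8
 n  1  1  2  3  4  5  6  7  8
 o  2  2  2  3  4  5  6  7  8
 a  3  3  3  2  3  4  5  6  7
 p  4  4  4  3  3  4  5  6  7
 n  5  5  5  4  4  4  5  6  7
 b  6  6  6  5  5  5  5  6  7

5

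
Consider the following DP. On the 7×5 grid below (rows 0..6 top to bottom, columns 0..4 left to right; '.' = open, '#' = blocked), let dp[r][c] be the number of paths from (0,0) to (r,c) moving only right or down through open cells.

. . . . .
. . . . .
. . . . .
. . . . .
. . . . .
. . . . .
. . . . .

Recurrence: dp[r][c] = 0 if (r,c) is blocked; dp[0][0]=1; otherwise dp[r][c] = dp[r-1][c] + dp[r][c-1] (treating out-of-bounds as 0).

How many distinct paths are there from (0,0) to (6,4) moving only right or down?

r\c   0   1   2   3   4
  0   1   1   1   1   1
  1   1   2   3   4   5
  2   1   3   6  10  15
  3   1   4  10  20  35
  4   1   5  15  35  70
  5   1   6  21  56 126
  6   1   7  28  84 210

210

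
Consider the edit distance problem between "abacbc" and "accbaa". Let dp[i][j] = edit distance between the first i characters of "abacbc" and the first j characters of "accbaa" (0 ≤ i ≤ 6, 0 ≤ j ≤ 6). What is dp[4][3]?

2

   ''  a  c  c  b  a  a
''  0  1  2  3  4  5  6
 a  1  0  1  2  3  4  5
 b  2  1  1  2  2  3  4
 a  3  2  2  2  3  2  3
 c  4  3  2  2  3  3  3
 b  5  4  3  3  2  3  4
 c  6  5  4  3  3  3  4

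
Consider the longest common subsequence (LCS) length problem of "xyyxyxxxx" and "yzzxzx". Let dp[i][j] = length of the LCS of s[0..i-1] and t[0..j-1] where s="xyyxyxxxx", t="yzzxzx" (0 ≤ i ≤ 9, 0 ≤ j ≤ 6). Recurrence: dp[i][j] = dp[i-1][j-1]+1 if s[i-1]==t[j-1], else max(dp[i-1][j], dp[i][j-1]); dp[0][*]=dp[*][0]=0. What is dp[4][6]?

   ''  y  z  z  x  z  x
''  0  0  0  0  0  0  0
 x  0  0  0  0  1  1  1
 y  0  1  1  1  1  1  1
 y  0  1  1  1  1  1  1
 x  0  1  1  1  2  2  2
 y  0  1  1  1  2  2  2
 x  0  1  1  1  2  2  3
 x  0  1  1  1  2  2  3
 x  0  1  1  1  2  2  3
 x  0  1  1  1  2  2  3

2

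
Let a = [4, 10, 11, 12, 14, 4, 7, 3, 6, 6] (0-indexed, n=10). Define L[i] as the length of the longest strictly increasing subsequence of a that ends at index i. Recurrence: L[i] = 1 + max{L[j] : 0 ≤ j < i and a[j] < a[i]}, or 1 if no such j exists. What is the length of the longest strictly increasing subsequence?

   i    0    1    2    3    4    5    6    7    8    9
a[i]    4   10   11   12   14    4    7    3    6    6
L[i]    1    2    3    4    5    1    2    1    2    2

5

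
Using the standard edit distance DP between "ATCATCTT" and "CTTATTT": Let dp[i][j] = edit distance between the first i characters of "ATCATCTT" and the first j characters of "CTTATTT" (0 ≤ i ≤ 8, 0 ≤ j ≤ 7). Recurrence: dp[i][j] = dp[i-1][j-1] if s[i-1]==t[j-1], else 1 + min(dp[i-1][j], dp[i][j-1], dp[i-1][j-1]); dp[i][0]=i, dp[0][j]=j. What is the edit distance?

   ''  C  T  T  A  T  T  T
''  0  1  2  3  4  5  6  7
 A  1  1  2  3  3  4  5  6
 T  2  2  1  2  3  3  4  5
 C  3  2  2  2  3  4  4  5
 A  4  3  3  3  2  3  4  5
 T  5  4  3  3  3  2  3  4
 C  6  5  4  4  4  3  3  4
 T  7  6  5  4  5  4  3  3
 T  8  7  6  5  5  5  4  3

3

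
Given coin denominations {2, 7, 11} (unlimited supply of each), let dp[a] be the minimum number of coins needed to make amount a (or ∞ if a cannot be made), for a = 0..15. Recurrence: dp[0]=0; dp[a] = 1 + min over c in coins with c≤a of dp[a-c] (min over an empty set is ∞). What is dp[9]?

 a  0  1  2  3  4  5  6  7  8  9 10 11 12 13 14 15
dp  0  -  1  -  2  -  3  1  4  2  5  1  6  2  2  3
(- denotes ∞ / unreachable)

2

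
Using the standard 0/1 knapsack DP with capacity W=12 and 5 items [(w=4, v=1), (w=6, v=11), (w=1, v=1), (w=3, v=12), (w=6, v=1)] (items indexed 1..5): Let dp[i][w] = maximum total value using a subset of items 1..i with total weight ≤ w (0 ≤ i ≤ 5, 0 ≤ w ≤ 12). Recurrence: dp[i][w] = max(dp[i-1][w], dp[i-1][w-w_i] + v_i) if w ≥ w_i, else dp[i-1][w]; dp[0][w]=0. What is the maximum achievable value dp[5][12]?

24

i\w   0   1   2   3   4   5   6   7   8   9  10  11  12
  0   0   0   0   0   0   0   0   0   0   0   0   0   0
  1   0   0   0   0   1   1   1   1   1   1   1   1   1
  2   0   0   0   0   1   1  11  11  11  11  12  12  12
  3   0   1   1   1   1   2  11  12  12  12  12  13  13
  4   0   1   1  12  13  13  13  13  14  23  24  24  24
  5   0   1   1  12  13  13  13  13  14  23  24  24  24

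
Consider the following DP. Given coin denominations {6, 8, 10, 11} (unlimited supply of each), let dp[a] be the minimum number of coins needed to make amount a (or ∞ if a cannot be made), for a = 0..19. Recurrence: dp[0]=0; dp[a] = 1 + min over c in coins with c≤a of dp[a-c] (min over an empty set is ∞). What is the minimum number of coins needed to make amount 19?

 a  0  1  2  3  4  5  6  7  8  9 10 11 12 13 14 15 16 17 18 19
dp  0  -  -  -  -  -  1  -  1  -  1  1  2  -  2  -  2  2  2  2
(- denotes ∞ / unreachable)

2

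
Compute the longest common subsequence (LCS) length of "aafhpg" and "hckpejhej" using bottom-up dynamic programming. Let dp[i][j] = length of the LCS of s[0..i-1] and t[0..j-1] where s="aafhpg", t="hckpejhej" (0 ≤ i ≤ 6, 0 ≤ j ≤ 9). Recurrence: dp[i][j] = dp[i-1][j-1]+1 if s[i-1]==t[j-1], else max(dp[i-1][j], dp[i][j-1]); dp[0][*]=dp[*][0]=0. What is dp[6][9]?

2

   ''  h  c  k  p  e  j  h  e  j
''  0  0  0  0  0  0  0  0  0  0
 a  0  0  0  0  0  0  0  0  0  0
 a  0  0  0  0  0  0  0  0  0  0
 f  0  0  0  0  0  0  0  0  0  0
 h  0  1  1  1  1  1  1  1  1  1
 p  0  1  1  1  2  2  2  2  2  2
 g  0  1  1  1  2  2  2  2  2  2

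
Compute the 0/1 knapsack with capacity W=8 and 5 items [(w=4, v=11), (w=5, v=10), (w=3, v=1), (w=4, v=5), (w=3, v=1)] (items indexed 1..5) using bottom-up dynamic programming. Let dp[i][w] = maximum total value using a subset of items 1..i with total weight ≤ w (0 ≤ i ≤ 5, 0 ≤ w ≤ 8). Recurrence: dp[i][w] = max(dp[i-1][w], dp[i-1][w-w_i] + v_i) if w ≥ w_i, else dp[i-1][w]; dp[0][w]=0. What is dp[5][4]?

11

i\w   0   1   2   3   4   5   6   7   8
  0   0   0   0   0   0   0   0   0   0
  1   0   0   0   0  11  11  11  11  11
  2   0   0   0   0  11  11  11  11  11
  3   0   0   0   1  11  11  11  12  12
  4   0   0   0   1  11  11  11  12  16
  5   0   0   0   1  11  11  11  12  16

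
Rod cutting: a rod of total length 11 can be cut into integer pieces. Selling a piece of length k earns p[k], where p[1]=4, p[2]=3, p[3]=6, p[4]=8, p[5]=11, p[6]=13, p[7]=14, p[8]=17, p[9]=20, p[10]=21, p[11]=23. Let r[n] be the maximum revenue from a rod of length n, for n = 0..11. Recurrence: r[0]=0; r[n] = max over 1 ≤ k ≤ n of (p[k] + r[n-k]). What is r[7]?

28

   n    0    1    2    3    4    5    6    7    8    9   10   11
r[n]    0    4    8   12   16   20   24   28   32   36   40   44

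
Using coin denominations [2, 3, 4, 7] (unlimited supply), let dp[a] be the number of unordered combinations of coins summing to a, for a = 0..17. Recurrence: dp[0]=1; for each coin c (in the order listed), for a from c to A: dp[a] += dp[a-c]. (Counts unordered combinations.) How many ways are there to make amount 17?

after  coin     0     1     2     3     4     5     6     7     8     9    10    11    12    13    14    15    16    17
          2     1     0     1     0     1     0     1     0     1     0     1     0     1     0     1     0     1     0
          3     1     0     1     1     1     1     2     1     2     2     2     2     3     2     3     3     3     3
          4     1     0     1     1     2     1     3     2     4     3     5     4     7     5     8     7    10     8
          7     1     0     1     1     2     1     3     3     4     4     6     6     8     8    11    11    14    14

14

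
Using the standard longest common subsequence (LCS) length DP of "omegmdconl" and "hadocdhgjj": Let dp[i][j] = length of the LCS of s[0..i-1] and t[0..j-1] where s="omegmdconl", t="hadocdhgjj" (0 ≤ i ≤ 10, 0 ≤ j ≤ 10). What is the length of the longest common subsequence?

   ''  h  a  d  o  c  d  h  g  j  j
''  0  0  0  0  0  0  0  0  0  0  0
 o  0  0  0  0  1  1  1  1  1  1  1
 m  0  0  0  0  1  1  1  1  1  1  1
 e  0  0  0  0  1  1  1  1  1  1  1
 g  0  0  0  0  1  1  1  1  2  2  2
 m  0  0  0  0  1  1  1  1  2  2  2
 d  0  0  0  1  1  1  2  2  2  2  2
 c  0  0  0  1  1  2  2  2  2  2  2
 o  0  0  0  1  2  2  2  2  2  2  2
 n  0  0  0  1  2  2  2  2  2  2  2
 l  0  0  0  1  2  2  2  2  2  2  2

2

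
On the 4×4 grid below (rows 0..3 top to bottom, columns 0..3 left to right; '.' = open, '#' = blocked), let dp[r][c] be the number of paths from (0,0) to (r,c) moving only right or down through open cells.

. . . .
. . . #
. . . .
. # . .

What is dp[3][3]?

r\c   0   1   2   3
  0   1   1   1   1
  1   1   2   3   0
  2   1   3   6   6
  3   1   0   6  12

12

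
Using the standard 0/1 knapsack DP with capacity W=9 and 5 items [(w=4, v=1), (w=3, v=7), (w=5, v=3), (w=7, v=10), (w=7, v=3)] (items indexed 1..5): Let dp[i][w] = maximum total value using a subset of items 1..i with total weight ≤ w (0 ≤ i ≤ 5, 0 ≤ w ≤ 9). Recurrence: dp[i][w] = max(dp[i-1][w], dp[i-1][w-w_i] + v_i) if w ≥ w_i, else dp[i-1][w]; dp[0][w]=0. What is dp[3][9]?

10

i\w   0   1   2   3   4   5   6   7   8   9
  0   0   0   0   0   0   0   0   0   0   0
  1   0   0   0   0   1   1   1   1   1   1
  2   0   0   0   7   7   7   7   8   8   8
  3   0   0   0   7   7   7   7   8  10  10
  4   0   0   0   7   7   7   7  10  10  10
  5   0   0   0   7   7   7   7  10  10  10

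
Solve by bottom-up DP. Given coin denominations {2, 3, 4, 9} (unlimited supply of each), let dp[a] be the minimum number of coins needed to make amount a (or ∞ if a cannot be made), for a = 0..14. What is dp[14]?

 a  0  1  2  3  4  5  6  7  8  9 10 11 12 13 14
dp  0  -  1  1  1  2  2  2  2  1  3  2  2  2  3
(- denotes ∞ / unreachable)

3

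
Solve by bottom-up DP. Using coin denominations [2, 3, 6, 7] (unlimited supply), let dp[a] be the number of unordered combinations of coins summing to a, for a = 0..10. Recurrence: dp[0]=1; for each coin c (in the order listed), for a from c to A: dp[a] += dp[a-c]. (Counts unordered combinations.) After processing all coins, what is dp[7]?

2

after  coin     0     1     2     3     4     5     6     7     8     9    10
          2     1     0     1     0     1     0     1     0     1     0     1
          3     1     0     1     1     1     1     2     1     2     2     2
          6     1     0     1     1     1     1     3     1     3     3     3
          7     1     0     1     1     1     1     3     2     3     4     4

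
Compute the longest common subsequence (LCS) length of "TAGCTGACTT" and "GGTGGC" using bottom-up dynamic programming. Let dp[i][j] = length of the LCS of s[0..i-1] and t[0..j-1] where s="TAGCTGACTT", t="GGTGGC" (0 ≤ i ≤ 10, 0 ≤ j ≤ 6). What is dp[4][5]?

   ''  G  G  T  G  G  C
''  0  0  0  0  0  0  0
 T  0  0  0  1  1  1  1
 A  0  0  0  1  1  1  1
 G  0  1  1  1  2  2  2
 C  0  1  1  1  2  2  3
 T  0  1  1  2  2  2  3
 G  0  1  2  2  3  3  3
 A  0  1  2  2  3  3  3
 C  0  1  2  2  3  3  4
 T  0  1  2  3  3  3  4
 T  0  1  2  3  3  3  4

2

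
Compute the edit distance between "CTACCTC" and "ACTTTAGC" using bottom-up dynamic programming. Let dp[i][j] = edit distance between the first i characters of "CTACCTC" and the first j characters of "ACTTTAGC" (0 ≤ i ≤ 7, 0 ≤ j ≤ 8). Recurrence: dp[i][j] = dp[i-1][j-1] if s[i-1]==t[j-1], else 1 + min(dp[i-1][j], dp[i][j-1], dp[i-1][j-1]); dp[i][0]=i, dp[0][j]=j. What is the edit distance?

5

   ''  A  C  T  T  T  A  G  C
''  0  1  2  3  4  5  6  7  8
 C  1  1  1  2  3  4  5  6  7
 T  2  2  2  1  2  3  4  5  6
 A  3  2  3  2  2  3  3  4  5
 C  4  3  2  3  3  3  4  4  4
 C  5  4  3  3  4  4  4  5  4
 T  6  5  4  3  3  4  5  5  5
 C  7  6  5  4  4  4  5  6  5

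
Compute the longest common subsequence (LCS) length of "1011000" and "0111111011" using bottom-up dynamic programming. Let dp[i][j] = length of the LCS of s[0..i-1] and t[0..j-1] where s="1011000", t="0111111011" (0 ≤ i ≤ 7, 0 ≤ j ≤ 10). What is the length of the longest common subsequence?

   ''  0  1  1  1  1  1  1  0  1  1
''  0  0  0  0  0  0  0  0  0  0  0
 1  0  0  1  1  1  1  1  1  1  1  1
 0  0  1  1  1  1  1  1  1  2  2  2
 1  0  1  2  2  2  2  2  2  2  3  3
 1  0  1  2  3  3  3  3  3  3  3  4
 0  0  1  2  3  3  3  3  3  4  4  4
 0  0  1  2  3  3  3  3  3  4  4  4
 0  0  1  2  3  3  3  3  3  4  4  4

4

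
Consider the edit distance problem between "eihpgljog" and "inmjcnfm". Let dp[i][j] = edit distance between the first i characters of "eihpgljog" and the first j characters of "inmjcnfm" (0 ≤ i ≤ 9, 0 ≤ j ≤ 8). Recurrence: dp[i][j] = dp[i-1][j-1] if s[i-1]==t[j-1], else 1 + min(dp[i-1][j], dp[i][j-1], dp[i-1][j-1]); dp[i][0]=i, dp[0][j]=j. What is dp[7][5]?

6

   ''  i  n  m  j  c  n  f  m
''  0  1  2  3  4  5  6  7  8
 e  1  1  2  3  4  5  6  7  8
 i  2  1  2  3  4  5  6  7  8
 h  3  2  2  3  4  5  6  7  8
 p  4  3  3  3  4  5  6  7  8
 g  5  4  4  4  4  5  6  7  8
 l  6  5  5  5  5  5  6  7  8
 j  7  6  6  6  5  6  6  7  8
 o  8  7  7  7  6  6  7  7  8
 g  9  8  8  8  7  7  7  8  8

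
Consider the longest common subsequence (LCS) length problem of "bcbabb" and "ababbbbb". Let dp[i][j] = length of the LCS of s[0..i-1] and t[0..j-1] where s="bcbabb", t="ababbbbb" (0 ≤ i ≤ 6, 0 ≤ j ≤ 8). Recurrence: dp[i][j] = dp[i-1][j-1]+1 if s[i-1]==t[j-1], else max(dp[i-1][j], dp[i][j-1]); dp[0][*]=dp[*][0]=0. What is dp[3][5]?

   ''  a  b  a  b  b  b  b  b
''  0  0  0  0  0  0  0  0  0
 b  0  0  1  1  1  1  1  1  1
 c  0  0  1  1  1  1  1  1  1
 b  0  0  1  1  2  2  2  2  2
 a  0  1  1  2  2  2  2  2  2
 b  0  1  2  2  3  3  3  3  3
 b  0  1  2  2  3  4  4  4  4

2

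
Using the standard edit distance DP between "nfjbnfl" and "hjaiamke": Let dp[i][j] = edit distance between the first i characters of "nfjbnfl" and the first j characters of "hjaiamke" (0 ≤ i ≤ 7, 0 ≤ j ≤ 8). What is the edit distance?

   ''  h  j  a  i  a  m  k  e
''  0  1  2  3  4  5  6  7  8
 n  1  1  2  3  4  5  6  7  8
 f  2  2  2  3  4  5  6  7  8
 j  3  3  2  3  4  5  6  7  8
 b  4  4  3  3  4  5  6  7  8
 n  5  5  4  4  4  5  6  7  8
 f  6  6  5  5  5  5  6  7  8
 l  7  7  6  6  6  6  6  7  8

8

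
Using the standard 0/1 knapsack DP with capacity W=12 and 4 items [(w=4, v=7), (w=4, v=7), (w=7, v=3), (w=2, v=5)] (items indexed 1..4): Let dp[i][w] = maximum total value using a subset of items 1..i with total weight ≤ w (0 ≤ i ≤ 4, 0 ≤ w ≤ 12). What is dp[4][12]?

i\w   0   1   2   3   4   5   6   7   8   9  10  11  12
  0   0   0   0   0   0   0   0   0   0   0   0   0   0
  1   0   0   0   0   7   7   7   7   7   7   7   7   7
  2   0   0   0   0   7   7   7   7  14  14  14  14  14
  3   0   0   0   0   7   7   7   7  14  14  14  14  14
  4   0   0   5   5   7   7  12  12  14  14  19  19  19

19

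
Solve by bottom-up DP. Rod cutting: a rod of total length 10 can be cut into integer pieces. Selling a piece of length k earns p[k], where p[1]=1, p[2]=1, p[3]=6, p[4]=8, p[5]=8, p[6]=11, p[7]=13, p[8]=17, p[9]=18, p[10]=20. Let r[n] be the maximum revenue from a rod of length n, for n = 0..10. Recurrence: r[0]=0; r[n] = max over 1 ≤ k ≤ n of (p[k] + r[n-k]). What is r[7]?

   n    0    1    2    3    4    5    6    7    8    9   10
r[n]    0    1    2    6    8    9   12   14   17   18   20

14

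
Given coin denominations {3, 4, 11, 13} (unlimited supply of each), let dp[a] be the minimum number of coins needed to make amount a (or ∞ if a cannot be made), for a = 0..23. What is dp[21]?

3

 a  0  1  2  3  4  5  6  7  8  9 10 11 12 13 14 15 16 17 18 19 20 21 22 23
dp  0  -  -  1  1  -  2  2  2  3  3  1  3  1  2  2  2  2  3  3  3  3  2  4
(- denotes ∞ / unreachable)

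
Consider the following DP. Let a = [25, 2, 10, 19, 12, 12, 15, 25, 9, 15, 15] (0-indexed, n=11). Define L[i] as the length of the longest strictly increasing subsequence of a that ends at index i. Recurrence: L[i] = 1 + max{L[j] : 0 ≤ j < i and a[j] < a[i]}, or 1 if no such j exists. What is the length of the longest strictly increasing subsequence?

   i    0    1    2    3    4    5    6    7    8    9   10
a[i]   25    2   10   19   12   12   15   25    9   15   15
L[i]    1    1    2    3    3    3    4    5    2    4    4

5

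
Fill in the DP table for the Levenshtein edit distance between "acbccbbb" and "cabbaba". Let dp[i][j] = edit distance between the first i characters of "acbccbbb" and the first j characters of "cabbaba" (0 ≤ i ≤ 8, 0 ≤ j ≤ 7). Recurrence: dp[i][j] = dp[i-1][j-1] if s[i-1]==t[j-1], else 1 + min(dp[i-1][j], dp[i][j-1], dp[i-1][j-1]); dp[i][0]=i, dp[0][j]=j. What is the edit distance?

6

   ''  c  a  b  b  a  b  a
''  0  1  2  3  4  5  6  7
 a  1  1  1  2  3  4  5  6
 c  2  1  2  2  3  4  5  6
 b  3  2  2  2  2  3  4  5
 c  4  3  3  3  3  3  4  5
 c  5  4  4  4  4  4  4  5
 b  6  5  5  4  4  5  4  5
 b  7  6  6  5  4  5  5  5
 b  8  7  7  6  5  5  5  6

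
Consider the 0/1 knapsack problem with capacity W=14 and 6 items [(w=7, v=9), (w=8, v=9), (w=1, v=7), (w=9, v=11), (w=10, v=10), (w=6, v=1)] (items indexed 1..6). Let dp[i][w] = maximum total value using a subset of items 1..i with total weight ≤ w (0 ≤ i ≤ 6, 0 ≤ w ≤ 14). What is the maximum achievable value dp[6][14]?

i\w   0   1   2   3   4   5   6   7   8   9  10  11  12  13  14
  0   0   0   0   0   0   0   0   0   0   0   0   0   0   0   0
  1   0   0   0   0   0   0   0   9   9   9   9   9   9   9   9
  2   0   0   0   0   0   0   0   9   9   9   9   9   9   9   9
  3   0   7   7   7   7   7   7   9  16  16  16  16  16  16  16
  4   0   7   7   7   7   7   7   9  16  16  18  18  18  18  18
  5   0   7   7   7   7   7   7   9  16  16  18  18  18  18  18
  6   0   7   7   7   7   7   7   9  16  16  18  18  18  18  18

18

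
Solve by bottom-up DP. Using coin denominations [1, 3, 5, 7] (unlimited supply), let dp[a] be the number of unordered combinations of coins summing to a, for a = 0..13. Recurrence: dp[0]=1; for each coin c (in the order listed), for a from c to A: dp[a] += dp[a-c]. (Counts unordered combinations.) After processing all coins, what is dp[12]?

12

after  coin     0     1     2     3     4     5     6     7     8     9    10    11    12    13
          1     1     1     1     1     1     1     1     1     1     1     1     1     1     1
          3     1     1     1     2     2     2     3     3     3     4     4     4     5     5
          5     1     1     1     2     2     3     4     4     5     6     7     8     9    10
          7     1     1     1     2     2     3     4     5     6     7     9    10    12    14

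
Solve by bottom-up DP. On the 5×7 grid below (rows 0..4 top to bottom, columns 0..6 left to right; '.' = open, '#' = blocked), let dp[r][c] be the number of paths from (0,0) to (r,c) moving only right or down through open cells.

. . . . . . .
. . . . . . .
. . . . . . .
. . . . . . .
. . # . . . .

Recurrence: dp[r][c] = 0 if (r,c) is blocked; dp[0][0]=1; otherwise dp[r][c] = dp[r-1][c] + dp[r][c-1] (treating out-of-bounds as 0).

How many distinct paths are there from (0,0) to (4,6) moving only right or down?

195

r\c   0   1   2   3   4   5   6
  0   1   1   1   1   1   1   1
  1   1   2   3   4   5   6   7
  2   1   3   6  10  15  21  28
  3   1   4  10  20  35  56  84
  4   1   5   0  20  55 111 195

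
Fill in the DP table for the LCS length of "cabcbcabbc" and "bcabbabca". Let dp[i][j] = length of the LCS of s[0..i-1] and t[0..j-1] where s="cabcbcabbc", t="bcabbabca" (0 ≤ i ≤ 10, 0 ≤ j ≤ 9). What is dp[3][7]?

   ''  b  c  a  b  b  a  b  c  a
''  0  0  0  0  0  0  0  0  0  0
 c  0  0  1  1  1  1  1  1  1  1
 a  0  0  1  2  2  2  2  2  2  2
 b  0  1  1  2  3  3  3  3  3  3
 c  0  1  2  2  3  3  3  3  4  4
 b  0  1  2  2  3  4  4  4  4  4
 c  0  1  2  2  3  4  4  4  5  5
 a  0  1  2  3  3  4  5  5  5  6
 b  0  1  2  3  4  4  5  6  6  6
 b  0  1  2  3  4  5  5  6  6  6
 c  0  1  2  3  4  5  5  6  7  7

3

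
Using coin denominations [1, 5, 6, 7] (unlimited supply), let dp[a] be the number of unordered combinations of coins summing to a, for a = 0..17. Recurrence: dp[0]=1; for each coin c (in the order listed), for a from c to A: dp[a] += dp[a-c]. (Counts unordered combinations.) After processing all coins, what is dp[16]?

12

after  coin     0     1     2     3     4     5     6     7     8     9    10    11    12    13    14    15    16    17
          1     1     1     1     1     1     1     1     1     1     1     1     1     1     1     1     1     1     1
          5     1     1     1     1     1     2     2     2     2     2     3     3     3     3     3     4     4     4
          6     1     1     1     1     1     2     3     3     3     3     4     5     6     6     6     7     8     9
          7     1     1     1     1     1     2     3     4     4     4     5     6     8     9    10    11    12    14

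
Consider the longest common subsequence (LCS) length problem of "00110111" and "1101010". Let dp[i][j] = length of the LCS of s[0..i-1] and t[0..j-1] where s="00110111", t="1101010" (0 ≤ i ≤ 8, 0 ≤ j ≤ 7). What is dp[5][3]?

   ''  1  1  0  1  0  1  0
''  0  0  0  0  0  0  0  0
 0  0  0  0  1  1  1  1  1
 0  0  0  0  1  1  2  2  2
 1  0  1  1  1  2  2  3  3
 1  0  1  2  2  2  2  3  3
 0  0  1  2  3  3  3  3  4
 1  0  1  2  3  4  4  4  4
 1  0  1  2  3  4  4  5  5
 1  0  1  2  3  4  4  5  5

3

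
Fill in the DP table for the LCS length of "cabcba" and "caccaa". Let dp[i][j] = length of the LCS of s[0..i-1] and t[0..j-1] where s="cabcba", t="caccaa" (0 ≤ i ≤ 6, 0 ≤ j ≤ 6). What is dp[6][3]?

   ''  c  a  c  c  a  a
''  0  0  0  0  0  0  0
 c  0  1  1  1  1  1  1
 a  0  1  2  2  2  2  2
 b  0  1  2  2  2  2  2
 c  0  1  2  3  3  3  3
 b  0  1  2  3  3  3  3
 a  0  1  2  3  3  4  4

3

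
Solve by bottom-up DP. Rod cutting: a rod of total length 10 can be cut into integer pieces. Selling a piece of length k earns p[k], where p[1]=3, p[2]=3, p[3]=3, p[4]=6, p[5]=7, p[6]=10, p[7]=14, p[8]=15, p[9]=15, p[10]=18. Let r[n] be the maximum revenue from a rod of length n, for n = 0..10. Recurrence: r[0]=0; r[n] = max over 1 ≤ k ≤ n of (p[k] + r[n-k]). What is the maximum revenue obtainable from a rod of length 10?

30

   n    0    1    2    3    4    5    6    7    8    9   10
r[n]    0    3    6    9   12   15   18   21   24   27   30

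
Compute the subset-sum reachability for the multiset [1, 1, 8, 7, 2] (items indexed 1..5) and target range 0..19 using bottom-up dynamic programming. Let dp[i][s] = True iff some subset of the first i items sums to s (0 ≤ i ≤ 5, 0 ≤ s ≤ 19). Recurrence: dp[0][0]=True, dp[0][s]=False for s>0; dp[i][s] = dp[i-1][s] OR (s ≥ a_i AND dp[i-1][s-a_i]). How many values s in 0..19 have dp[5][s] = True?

i\s   0   1   2   3   4   5   6   7   8   9  10  11  12  13  14  15  16  17  18  19
  0   T   F   F   F   F   F   F   F   F   F   F   F   F   F   F   F   F   F   F   F
  1   T   T   F   F   F   F   F   F   F   F   F   F   F   F   F   F   F   F   F   F
  2   T   T   T   F   F   F   F   F   F   F   F   F   F   F   F   F   F   F   F   F
  3   T   T   T   F   F   F   F   F   T   T   T   F   F   F   F   F   F   F   F   F
  4   T   T   T   F   F   F   F   T   T   T   T   F   F   F   F   T   T   T   F   F
  5   T   T   T   T   T   F   F   T   T   T   T   T   T   F   F   T   T   T   T   T

16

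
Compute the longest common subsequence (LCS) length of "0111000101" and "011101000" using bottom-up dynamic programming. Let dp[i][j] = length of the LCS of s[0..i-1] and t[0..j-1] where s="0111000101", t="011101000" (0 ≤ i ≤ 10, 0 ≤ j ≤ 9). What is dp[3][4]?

   ''  0  1  1  1  0  1  0  0  0
''  0  0  0  0  0  0  0  0  0  0
 0  0  1  1  1  1  1  1  1  1  1
 1  0  1  2  2  2  2  2  2  2  2
 1  0  1  2  3  3  3  3  3  3  3
 1  0  1  2  3  4  4  4  4  4  4
 0  0  1  2  3  4  5  5  5  5  5
 0  0  1  2  3  4  5  5  6  6  6
 0  0  1  2  3  4  5  5  6  7  7
 1  0  1  2  3  4  5  6  6  7  7
 0  0  1  2  3  4  5  6  7  7  8
 1  0  1  2  3  4  5  6  7  7  8

3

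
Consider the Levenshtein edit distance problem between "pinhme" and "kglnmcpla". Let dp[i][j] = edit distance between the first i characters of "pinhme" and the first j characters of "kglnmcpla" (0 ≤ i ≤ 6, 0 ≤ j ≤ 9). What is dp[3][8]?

   ''  k  g  l  n  m  c  p  l  a
''  0  1  2  3  4  5  6  7  8  9
 p  1  1  2  3  4  5  6  6  7  8
 i  2  2  2  3  4  5  6  7  7  8
 n  3  3  3  3  3  4  5  6  7  8
 h  4  4  4  4  4  4  5  6  7  8
 m  5  5  5  5  5  4  5  6  7  8
 e  6  6  6  6  6  5  5  6  7  8

7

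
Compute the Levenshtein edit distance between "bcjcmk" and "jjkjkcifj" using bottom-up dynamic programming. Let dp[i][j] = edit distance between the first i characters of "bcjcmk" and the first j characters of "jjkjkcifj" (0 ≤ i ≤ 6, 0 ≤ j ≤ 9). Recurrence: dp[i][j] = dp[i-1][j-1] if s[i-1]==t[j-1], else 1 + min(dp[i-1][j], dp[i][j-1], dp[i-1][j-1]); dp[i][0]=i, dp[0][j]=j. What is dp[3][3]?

   ''  j  j  k  j  k  c  i  f  j
''  0  1  2  3  4  5  6  7  8  9
 b  1  1  2  3  4  5  6  7  8  9
 c  2  2  2  3  4  5  5  6  7  8
 j  3  2  2  3  3  4  5  6  7  7
 c  4  3  3  3  4  4  4  5  6  7
 m  5  4  4  4  4  5  5  5  6  7
 k  6  5  5  4  5  4  5  6  6  7

3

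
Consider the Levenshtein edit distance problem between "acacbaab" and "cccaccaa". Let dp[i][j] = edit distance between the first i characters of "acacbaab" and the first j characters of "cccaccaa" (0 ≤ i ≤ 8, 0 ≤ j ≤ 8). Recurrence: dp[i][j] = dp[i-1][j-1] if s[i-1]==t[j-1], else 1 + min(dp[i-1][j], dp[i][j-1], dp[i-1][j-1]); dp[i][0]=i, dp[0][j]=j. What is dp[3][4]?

   ''  c  c  c  a  c  c  a  a
''  0  1  2  3  4  5  6  7  8
 a  1  1  2  3  3  4  5  6  7
 c  2  1  1  2  3  3  4  5  6
 a  3  2  2  2  2  3  4  4  5
 c  4  3  2  2  3  2  3  4  5
 b  5  4  3  3  3  3  3  4  5
 a  6  5  4  4  3  4  4  3  4
 a  7  6  5  5  4  4  5  4  3
 b  8  7  6  6  5  5  5  5  4

2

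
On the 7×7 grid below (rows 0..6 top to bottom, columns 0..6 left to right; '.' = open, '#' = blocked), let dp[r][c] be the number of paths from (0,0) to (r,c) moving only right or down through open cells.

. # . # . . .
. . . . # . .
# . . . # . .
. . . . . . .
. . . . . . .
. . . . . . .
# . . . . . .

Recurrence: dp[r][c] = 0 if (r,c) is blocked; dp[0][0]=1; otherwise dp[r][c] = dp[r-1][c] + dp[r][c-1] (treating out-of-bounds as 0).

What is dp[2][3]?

3

r\c   0   1   2   3   4   5   6
  0   1   0   0   0   0   0   0
  1   1   1   1   1   0   0   0
  2   0   1   2   3   0   0   0
  3   0   1   3   6   6   6   6
  4   0   1   4  10  16  22  28
  5   0   1   5  15  31  53  81
  6   0   1   6  21  52 105 186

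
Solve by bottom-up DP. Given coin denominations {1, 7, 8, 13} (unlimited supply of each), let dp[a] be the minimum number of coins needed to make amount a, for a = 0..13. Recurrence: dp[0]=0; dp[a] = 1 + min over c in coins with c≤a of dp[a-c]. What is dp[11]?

 a  0  1  2  3  4  5  6  7  8  9 10 11 12 13
dp  0  1  2  3  4  5  6  1  1  2  3  4  5  1

4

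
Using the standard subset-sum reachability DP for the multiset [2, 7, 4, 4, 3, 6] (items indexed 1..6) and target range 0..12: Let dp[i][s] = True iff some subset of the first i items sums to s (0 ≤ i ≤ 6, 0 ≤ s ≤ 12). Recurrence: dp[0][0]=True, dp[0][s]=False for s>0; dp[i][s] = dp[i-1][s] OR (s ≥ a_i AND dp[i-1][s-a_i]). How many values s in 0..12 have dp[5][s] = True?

12

i\s   0   1   2   3   4   5   6   7   8   9  10  11  12
  0   T   F   F   F   F   F   F   F   F   F   F   F   F
  1   T   F   T   F   F   F   F   F   F   F   F   F   F
  2   T   F   T   F   F   F   F   T   F   T   F   F   F
  3   T   F   T   F   T   F   T   T   F   T   F   T   F
  4   T   F   T   F   T   F   T   T   T   T   T   T   F
  5   T   F   T   T   T   T   T   T   T   T   T   T   T
  6   T   F   T   T   T   T   T   T   T   T   T   T   T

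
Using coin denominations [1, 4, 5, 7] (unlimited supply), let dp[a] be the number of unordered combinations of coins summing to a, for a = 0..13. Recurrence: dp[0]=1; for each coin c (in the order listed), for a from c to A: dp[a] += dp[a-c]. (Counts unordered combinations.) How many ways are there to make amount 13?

after  coin     0     1     2     3     4     5     6     7     8     9    10    11    12    13
          1     1     1     1     1     1     1     1     1     1     1     1     1     1     1
          4     1     1     1     1     2     2     2     2     3     3     3     3     4     4
          5     1     1     1     1     2     3     3     3     4     5     6     6     7     8
          7     1     1     1     1     2     3     3     4     5     6     7     8    10    11

11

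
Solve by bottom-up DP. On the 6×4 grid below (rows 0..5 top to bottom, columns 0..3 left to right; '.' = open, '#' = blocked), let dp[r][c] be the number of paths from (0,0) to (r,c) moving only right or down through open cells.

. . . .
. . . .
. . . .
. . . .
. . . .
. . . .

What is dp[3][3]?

20

r\c   0   1   2   3
  0   1   1   1   1
  1   1   2   3   4
  2   1   3   6  10
  3   1   4  10  20
  4   1   5  15  35
  5   1   6  21  56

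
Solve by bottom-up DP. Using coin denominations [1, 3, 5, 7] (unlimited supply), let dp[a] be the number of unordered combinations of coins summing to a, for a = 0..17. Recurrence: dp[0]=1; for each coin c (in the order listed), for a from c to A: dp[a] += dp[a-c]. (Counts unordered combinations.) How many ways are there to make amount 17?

24

after  coin     0     1     2     3     4     5     6     7     8     9    10    11    12    13    14    15    16    17
          1     1     1     1     1     1     1     1     1     1     1     1     1     1     1     1     1     1     1
          3     1     1     1     2     2     2     3     3     3     4     4     4     5     5     5     6     6     6
          5     1     1     1     2     2     3     4     4     5     6     7     8     9    10    11    13    14    15
          7     1     1     1     2     2     3     4     5     6     7     9    10    12    14    16    19    21    24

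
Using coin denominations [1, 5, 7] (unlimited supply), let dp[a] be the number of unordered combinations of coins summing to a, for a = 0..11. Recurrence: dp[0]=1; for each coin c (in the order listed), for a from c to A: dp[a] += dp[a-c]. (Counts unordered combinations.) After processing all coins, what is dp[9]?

after  coin     0     1     2     3     4     5     6     7     8     9    10    11
          1     1     1     1     1     1     1     1     1     1     1     1     1
          5     1     1     1     1     1     2     2     2     2     2     3     3
          7     1     1     1     1     1     2     2     3     3     3     4     4

3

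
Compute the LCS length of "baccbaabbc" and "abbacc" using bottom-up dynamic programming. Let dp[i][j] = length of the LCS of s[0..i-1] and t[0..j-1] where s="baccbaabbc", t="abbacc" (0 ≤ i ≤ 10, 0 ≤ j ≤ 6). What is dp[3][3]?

1

   ''  a  b  b  a  c  c
''  0  0  0  0  0  0  0
 b  0  0  1  1  1  1  1
 a  0  1  1  1  2  2  2
 c  0  1  1  1  2  3  3
 c  0  1  1  1  2  3  4
 b  0  1  2  2  2  3  4
 a  0  1  2  2  3  3  4
 a  0  1  2  2  3  3  4
 b  0  1  2  3  3  3  4
 b  0  1  2  3  3  3  4
 c  0  1  2  3  3  4  4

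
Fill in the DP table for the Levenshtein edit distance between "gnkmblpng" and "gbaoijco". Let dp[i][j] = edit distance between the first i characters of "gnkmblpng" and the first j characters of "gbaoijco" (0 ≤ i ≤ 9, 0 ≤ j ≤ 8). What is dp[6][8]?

7

   ''  g  b  a  o  i  j  c  o
''  0  1  2  3  4  5  6  7  8
 g  1  0  1  2  3  4  5  6  7
 n  2  1  1  2  3  4  5  6  7
 k  3  2  2  2  3  4  5  6  7
 m  4  3  3  3  3  4  5  6  7
 b  5  4  3  4  4  4  5  6  7
 l  6  5  4  4  5  5  5  6  7
 p  7  6  5  5  5  6  6  6  7
 n  8  7  6  6  6  6  7  7  7
 g  9  8  7  7  7  7  7  8  8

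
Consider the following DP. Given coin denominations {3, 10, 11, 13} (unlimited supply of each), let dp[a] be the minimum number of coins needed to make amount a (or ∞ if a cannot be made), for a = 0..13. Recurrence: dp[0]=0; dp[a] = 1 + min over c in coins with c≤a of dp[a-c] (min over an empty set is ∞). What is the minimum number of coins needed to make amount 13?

1

 a  0  1  2  3  4  5  6  7  8  9 10 11 12 13
dp  0  -  -  1  -  -  2  -  -  3  1  1  4  1
(- denotes ∞ / unreachable)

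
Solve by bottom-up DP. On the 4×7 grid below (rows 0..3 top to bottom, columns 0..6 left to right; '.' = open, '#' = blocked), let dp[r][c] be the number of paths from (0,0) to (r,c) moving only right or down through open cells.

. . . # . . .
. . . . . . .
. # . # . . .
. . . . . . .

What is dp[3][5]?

r\c   0   1   2   3   4   5   6
  0   1   1   1   0   0   0   0
  1   1   2   3   3   3   3   3
  2   1   0   3   0   3   6   9
  3   1   1   4   4   7  13  22

13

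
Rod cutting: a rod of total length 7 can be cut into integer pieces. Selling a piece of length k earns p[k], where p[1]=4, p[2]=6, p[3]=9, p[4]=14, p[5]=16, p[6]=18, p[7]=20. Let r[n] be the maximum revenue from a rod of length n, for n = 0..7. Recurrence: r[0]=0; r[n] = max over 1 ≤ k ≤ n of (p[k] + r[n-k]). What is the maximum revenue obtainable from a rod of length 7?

28

   n    0    1    2    3    4    5    6    7
r[n]    0    4    8   12   16   20   24   28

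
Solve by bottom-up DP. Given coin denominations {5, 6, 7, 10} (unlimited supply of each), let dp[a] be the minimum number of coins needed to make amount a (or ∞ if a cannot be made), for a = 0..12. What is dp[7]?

1

 a  0  1  2  3  4  5  6  7  8  9 10 11 12
dp  0  -  -  -  -  1  1  1  -  -  1  2  2
(- denotes ∞ / unreachable)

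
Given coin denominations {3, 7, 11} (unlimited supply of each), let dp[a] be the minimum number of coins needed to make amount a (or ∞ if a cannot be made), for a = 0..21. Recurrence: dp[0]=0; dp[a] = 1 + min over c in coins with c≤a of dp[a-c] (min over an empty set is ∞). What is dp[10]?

2

 a  0  1  2  3  4  5  6  7  8  9 10 11 12 13 14 15 16 17 18 19 20 21
dp  0  -  -  1  -  -  2  1  -  3  2  1  4  3  2  5  4  3  2  5  4  3
(- denotes ∞ / unreachable)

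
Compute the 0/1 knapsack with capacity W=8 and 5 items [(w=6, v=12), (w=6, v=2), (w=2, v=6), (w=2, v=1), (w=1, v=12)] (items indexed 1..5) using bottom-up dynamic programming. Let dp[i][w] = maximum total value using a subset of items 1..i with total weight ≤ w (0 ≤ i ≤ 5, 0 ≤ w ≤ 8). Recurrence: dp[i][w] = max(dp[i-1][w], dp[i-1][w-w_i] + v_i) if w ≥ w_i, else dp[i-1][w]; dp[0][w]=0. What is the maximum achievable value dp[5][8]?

i\w   0   1   2   3   4   5   6   7   8
  0   0   0   0   0   0   0   0   0   0
  1   0   0   0   0   0   0  12  12  12
  2   0   0   0   0   0   0  12  12  12
  3   0   0   6   6   6   6  12  12  18
  4   0   0   6   6   7   7  12  12  18
  5   0  12  12  18  18  19  19  24  24

24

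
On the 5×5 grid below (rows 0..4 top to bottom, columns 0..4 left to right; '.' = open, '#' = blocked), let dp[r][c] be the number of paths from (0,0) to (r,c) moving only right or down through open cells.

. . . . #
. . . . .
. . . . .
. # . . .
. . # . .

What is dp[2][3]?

10

r\c   0   1   2   3   4
  0   1   1   1   1   0
  1   1   2   3   4   4
  2   1   3   6  10  14
  3   1   0   6  16  30
  4   1   1   0  16  46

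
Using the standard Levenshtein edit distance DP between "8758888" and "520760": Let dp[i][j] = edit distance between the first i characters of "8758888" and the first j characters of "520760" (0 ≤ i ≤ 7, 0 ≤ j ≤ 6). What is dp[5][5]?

   ''  5  2  0  7  6  0
''  0  1  2  3  4  5  6
 8  1  1  2  3  4  5  6
 7  2  2  2  3  3  4  5
 5  3  2  3  3  4  4  5
 8  4  3  3  4  4  5  5
 8  5  4  4  4  5  5  6
 8  6  5  5  5  5  6  6
 8  7  6  6  6  6  6  7

5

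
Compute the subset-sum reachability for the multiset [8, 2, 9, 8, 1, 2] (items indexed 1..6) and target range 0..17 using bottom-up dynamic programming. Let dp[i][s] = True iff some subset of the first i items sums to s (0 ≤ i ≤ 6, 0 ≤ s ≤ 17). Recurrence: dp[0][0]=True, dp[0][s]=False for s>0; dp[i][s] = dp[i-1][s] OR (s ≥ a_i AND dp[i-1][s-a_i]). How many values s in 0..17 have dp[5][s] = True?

11

i\s   0   1   2   3   4   5   6   7   8   9  10  11  12  13  14  15  16  17
  0   T   F   F   F   F   F   F   F   F   F   F   F   F   F   F   F   F   F
  1   T   F   F   F   F   F   F   F   T   F   F   F   F   F   F   F   F   F
  2   T   F   T   F   F   F   F   F   T   F   T   F   F   F   F   F   F   F
  3   T   F   T   F   F   F   F   F   T   T   T   T   F   F   F   F   F   T
  4   T   F   T   F   F   F   F   F   T   T   T   T   F   F   F   F   T   T
  5   T   T   T   T   F   F   F   F   T   T   T   T   T   F   F   F   T   T
  6   T   T   T   T   T   T   F   F   T   T   T   T   T   T   T   F   T   T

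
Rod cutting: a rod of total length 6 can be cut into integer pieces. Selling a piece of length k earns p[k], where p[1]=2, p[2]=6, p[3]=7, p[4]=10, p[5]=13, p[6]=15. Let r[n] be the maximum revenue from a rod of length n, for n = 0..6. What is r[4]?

   n    0    1    2    3    4    5    6
r[n]    0    2    6    8   12   14   18

12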